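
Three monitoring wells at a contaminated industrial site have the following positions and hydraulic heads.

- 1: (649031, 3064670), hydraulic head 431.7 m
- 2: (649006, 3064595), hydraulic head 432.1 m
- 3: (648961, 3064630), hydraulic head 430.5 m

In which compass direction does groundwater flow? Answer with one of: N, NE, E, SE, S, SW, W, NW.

NW

Differences from 1: to 2 (Δx, Δy, Δh) = (-25, -75, +0.4); to 3 = (-70, -40, -1.2).
Determinant of the coordinate differences = (-25)·(-40) − (-70)·(-75) = -4250.
∂h/∂x = [(+0.4)·(-40) − (-1.2)·(-75)] / -4250 = +0.02494
∂h/∂y = [(-25)·(-1.2) − (-70)·(+0.4)] / -4250 = -0.01365
Flow = −∇h = (-0.02494 east, +0.01365 north), which points northwest.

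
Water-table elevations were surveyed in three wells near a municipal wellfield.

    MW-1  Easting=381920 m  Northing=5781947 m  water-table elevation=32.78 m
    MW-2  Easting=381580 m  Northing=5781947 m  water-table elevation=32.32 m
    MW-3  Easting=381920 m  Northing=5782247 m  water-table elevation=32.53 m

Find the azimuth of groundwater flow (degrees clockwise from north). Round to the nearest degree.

302°

∂h/∂x = (32.32 − 32.78) / (381580 − 381920) = +0.001353
∂h/∂y = (32.53 − 32.78) / (5782247 − 5781947) = -0.0008333
Flow direction (−∇h) has components (-0.001353 E, +0.0008333 N).
Azimuth = atan2(E, N) = atan2(-0.001353, +0.0008333) = 301.6° ≈ 302°.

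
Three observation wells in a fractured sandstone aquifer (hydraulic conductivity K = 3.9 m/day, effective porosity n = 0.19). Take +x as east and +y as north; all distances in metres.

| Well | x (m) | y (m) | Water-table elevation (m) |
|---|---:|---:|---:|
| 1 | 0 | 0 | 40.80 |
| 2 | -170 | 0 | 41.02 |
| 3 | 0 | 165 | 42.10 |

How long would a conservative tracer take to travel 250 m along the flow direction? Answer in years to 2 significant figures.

∂h/∂x = (41.02 − 40.80) / (-170 − 0) = -0.001294
∂h/∂y = (42.10 − 40.80) / (165 − 0) = +0.007879
|∇h| = √(-0.001294² + 0.007879²) = 0.007985
Seepage velocity v = K·i/n = 3.9 × 0.007985 / 0.19 = 0.1639 m/day.
t = 250 / 0.1639 = 1525 days = 4.18 years.

4.2 years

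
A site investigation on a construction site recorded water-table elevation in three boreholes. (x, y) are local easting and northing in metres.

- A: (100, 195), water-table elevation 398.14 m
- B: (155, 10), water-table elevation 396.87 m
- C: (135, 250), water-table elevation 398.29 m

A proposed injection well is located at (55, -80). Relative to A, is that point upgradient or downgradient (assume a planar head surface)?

downgradient

Three-point gradient (reference A): Δ to B = (55, -185, -1.27), Δ to C = (35, 55, +0.15).
∂h/∂x = -0.004432, ∂h/∂y = +0.005547 (det = 9500).
Head at (55, -80) = 398.14 + (-0.004432)·(-45) + (+0.005547)·(-275) = 396.81 m.
That is lower than the 398.14 m at A, so the point is downgradient.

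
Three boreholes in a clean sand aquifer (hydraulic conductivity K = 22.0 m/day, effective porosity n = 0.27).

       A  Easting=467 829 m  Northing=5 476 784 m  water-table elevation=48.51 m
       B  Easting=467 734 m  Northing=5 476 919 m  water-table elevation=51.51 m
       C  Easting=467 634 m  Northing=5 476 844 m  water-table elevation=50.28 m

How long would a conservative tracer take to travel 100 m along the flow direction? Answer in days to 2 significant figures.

Differences from A: to B (Δx, Δy, Δh) = (-95, 135, +3.00); to C = (-195, 60, +1.77).
Determinant of the coordinate differences = (-95)·60 − (-195)·135 = 20625.
∂h/∂x = [(+3.00)·60 − (+1.77)·135] / 20625 = -0.002858
∂h/∂y = [(-95)·(+1.77) − (-195)·(+3.00)] / 20625 = +0.02021
|∇h| = √(-0.002858² + 0.02021²) = 0.02041
Seepage velocity v = K·i/n = 22.0 × 0.02041 / 0.27 = 1.663 m/day.
t = 100 / 1.663 = 60.13 days.

60 days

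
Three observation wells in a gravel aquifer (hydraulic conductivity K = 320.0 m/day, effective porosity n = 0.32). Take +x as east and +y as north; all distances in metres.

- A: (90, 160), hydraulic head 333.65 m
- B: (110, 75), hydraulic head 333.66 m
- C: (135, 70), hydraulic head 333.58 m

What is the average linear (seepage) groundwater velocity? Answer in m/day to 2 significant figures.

3.5 m/day

With h = a·x + b·y + c and A as origin, the differences give:
  20·a + (-85)·b = +0.01
  45·a + (-90)·b = -0.07
Eliminate b (×(-90) and ×(-85), subtract): 2025·a = -6.850 → a = ∂h/∂x = -0.003383
Back-substitute: b = ∂h/∂y = -0.0009136.
|∇h| = √(-0.003383² + -0.0009136²) = 0.003504
Seepage velocity v = K·i/n = 320.0 × 0.003504 / 0.32 = 3.504 m/day.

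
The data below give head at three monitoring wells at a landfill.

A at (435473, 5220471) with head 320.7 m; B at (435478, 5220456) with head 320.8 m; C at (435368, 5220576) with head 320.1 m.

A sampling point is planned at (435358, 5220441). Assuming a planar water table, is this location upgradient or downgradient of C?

Taking A as reference: B−A = (5, -15, +0.1); C−A = (-105, 105, -0.6).
Determinant of the coordinate differences = 5·105 − (-105)·(-15) = -1050.
∂h/∂x = [(+0.1)·105 − (-0.6)·(-15)] / -1050 = -0.001429
∂h/∂y = [5·(-0.6) − (-105)·(+0.1)] / -1050 = -0.007143
Head at (435358, 5220441) = 320.7 + (-0.001429)·(-115) + (-0.007143)·(-30) = 321.08 m.
That is higher than the 320.1 m at C, so the point is upgradient.

upgradient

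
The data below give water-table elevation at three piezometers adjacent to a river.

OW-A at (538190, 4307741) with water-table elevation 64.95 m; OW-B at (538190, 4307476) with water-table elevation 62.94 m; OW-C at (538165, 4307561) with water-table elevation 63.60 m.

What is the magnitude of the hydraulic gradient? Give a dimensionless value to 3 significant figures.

Differences from OW-A: to OW-B (Δx, Δy, Δh) = (0, -265, -2.01); to OW-C = (-25, -180, -1.35).
Solve a·Δx + b·Δy = Δh: det = 0·(-180) − (-25)·(-265) = -6625.
∂h/∂x = [(-2.01)·(-180) − (-1.35)·(-265)] / -6625 = -0.0006113
∂h/∂y = [0·(-1.35) − (-25)·(-2.01)] / -6625 = +0.007585
|∇h| = √(-0.0006113² + 0.007585²) = 0.00761

0.00761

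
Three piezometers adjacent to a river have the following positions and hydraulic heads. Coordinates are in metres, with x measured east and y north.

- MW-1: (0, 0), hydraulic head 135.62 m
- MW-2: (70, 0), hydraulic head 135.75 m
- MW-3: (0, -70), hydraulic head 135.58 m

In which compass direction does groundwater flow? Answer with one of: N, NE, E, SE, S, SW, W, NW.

∂h/∂x = (135.75 − 135.62) / (70 − 0) = +0.001857
∂h/∂y = (135.58 − 135.62) / (-70 − 0) = +0.0005714
Flow = −∇h = (-0.001857 east, -0.0005714 north), which points west.

W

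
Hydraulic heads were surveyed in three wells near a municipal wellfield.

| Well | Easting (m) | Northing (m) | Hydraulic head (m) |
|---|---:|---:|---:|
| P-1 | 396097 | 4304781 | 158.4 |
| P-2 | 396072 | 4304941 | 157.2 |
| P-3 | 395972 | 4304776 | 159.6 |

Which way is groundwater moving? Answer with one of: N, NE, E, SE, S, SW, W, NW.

NE

Taking P-1 as reference: P-2−P-1 = (-25, 160, -1.2); P-3−P-1 = (-125, -5, +1.2).
Determinant of the coordinate differences = (-25)·(-5) − (-125)·160 = 20125.
∂h/∂x = [(-1.2)·(-5) − (+1.2)·160] / 20125 = -0.009242
∂h/∂y = [(-25)·(+1.2) − (-125)·(-1.2)] / 20125 = -0.008944
Flow = −∇h = (+0.009242 east, +0.008944 north), which points northeast.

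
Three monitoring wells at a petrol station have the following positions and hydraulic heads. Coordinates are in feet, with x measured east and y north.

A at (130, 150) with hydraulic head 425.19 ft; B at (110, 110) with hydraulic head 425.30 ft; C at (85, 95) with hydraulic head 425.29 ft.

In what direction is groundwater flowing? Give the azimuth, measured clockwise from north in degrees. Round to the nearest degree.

325°

Differences from A: to B (Δx, Δy, Δh) = (-20, -40, +0.11); to C = (-45, -55, +0.10).
Determinant of the coordinate differences = (-20)·(-55) − (-45)·(-40) = -700.
∂h/∂x = [(+0.11)·(-55) − (+0.10)·(-40)] / -700 = +0.002929
∂h/∂y = [(-20)·(+0.10) − (-45)·(+0.11)] / -700 = -0.004214
Flow direction (−∇h) has components (-0.002929 E, +0.004214 N).
Azimuth = atan2(E, N) = atan2(-0.002929, +0.004214) = 325.2° ≈ 325°.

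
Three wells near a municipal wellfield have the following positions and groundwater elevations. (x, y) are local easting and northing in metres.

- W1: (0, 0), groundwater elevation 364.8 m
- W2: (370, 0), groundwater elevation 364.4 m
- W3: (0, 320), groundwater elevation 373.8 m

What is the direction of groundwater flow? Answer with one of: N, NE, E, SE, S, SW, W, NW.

S

∂h/∂x = (364.4 − 364.8) / (370 − 0) = -0.001081
∂h/∂y = (373.8 − 364.8) / (320 − 0) = +0.02813
Flow = −∇h = (+0.001081 east, -0.02813 north), which points south.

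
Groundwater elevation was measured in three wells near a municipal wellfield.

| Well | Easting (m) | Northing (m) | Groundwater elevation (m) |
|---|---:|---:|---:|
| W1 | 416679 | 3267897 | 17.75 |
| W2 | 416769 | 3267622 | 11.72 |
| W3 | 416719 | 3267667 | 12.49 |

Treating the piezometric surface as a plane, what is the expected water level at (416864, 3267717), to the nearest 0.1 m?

Taking W1 as reference: W2−W1 = (90, -275, -6.03); W3−W1 = (40, -230, -5.26).
Solve a·Δx + b·Δy = Δh: det = 90·(-230) − 40·(-275) = -9700.
∂h/∂x = [(-6.03)·(-230) − (-5.26)·(-275)] / -9700 = +0.006144
∂h/∂y = [90·(-5.26) − 40·(-6.03)] / -9700 = +0.02394
h(416864, 3267717) = 17.75 + (+0.006144)·(185) + (+0.02394)·(-180) = 17.75 +1.137 -4.309 = 14.578 m.

14.6 m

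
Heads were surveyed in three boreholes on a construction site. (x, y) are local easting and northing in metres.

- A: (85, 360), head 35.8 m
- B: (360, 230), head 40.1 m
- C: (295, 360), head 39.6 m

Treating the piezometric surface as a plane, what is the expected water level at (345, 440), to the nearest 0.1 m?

40.9 m

With h = a·x + b·y + c and A as origin, the differences give:
  275·a + (-130)·b = +4.3
  210·a + 0·b = +3.8
Eliminate b (×0 and ×(-130), subtract): 27300·a = 494.00 → a = ∂h/∂x = +0.01810
Back-substitute: b = ∂h/∂y = +0.005201.
h(345, 440) = 35.8 + (+0.01810)·(260) + (+0.005201)·(80) = 35.8 +4.705 +0.416 = 40.921 m.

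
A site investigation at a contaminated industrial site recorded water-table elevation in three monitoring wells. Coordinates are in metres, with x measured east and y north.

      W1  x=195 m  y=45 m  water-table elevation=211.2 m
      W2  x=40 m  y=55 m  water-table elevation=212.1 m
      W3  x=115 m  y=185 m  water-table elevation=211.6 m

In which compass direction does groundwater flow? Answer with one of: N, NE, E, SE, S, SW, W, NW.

With h = a·x + b·y + c and W1 as origin, the differences give:
  (-155)·a + 10·b = +0.9
  (-80)·a + 140·b = +0.4
Eliminate b (×140 and ×10, subtract): -20900·a = 122.00 → a = ∂h/∂x = -0.005837
Back-substitute: b = ∂h/∂y = -0.0004785.
Flow = −∇h = (+0.005837 east, +0.0004785 north), which points east.

E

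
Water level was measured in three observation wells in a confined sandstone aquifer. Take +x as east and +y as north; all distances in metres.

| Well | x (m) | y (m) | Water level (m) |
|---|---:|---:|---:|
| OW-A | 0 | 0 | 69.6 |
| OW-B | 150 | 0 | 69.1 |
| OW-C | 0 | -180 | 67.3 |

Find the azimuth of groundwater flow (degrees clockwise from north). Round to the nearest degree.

165°

∂h/∂x = (69.1 − 69.6) / (150 − 0) = -0.003333
∂h/∂y = (67.3 − 69.6) / (-180 − 0) = +0.01278
Flow direction (−∇h) has components (+0.003333 E, -0.01278 N).
Azimuth = atan2(E, N) = atan2(+0.003333, -0.01278) = 165.4° ≈ 165°.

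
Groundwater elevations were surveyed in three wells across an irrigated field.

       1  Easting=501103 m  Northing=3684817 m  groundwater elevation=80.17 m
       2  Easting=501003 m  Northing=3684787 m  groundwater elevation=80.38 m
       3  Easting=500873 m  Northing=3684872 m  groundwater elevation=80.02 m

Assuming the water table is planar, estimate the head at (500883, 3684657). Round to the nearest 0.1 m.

81.1 m

With h = a·x + b·y + c and 1 as origin, the differences give:
  (-100)·a + (-30)·b = +0.21
  (-230)·a + 55·b = -0.15
Eliminate b (×55 and ×(-30), subtract): -12400·a = 7.050 → a = ∂h/∂x = -0.0005685
Back-substitute: b = ∂h/∂y = -0.005105.
h(500883, 3684657) = 80.17 + (-0.0005685)·(-220) + (-0.005105)·(-160) = 80.17 +0.125 +0.817 = 81.112 m.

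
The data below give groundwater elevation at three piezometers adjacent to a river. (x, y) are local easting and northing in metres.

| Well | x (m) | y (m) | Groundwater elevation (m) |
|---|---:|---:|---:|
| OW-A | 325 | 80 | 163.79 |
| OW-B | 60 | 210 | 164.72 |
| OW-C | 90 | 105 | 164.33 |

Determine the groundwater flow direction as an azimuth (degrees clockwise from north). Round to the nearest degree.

148°

Differences from OW-A: to OW-B (Δx, Δy, Δh) = (-265, 130, +0.93); to OW-C = (-235, 25, +0.54).
Determinant of the coordinate differences = (-265)·25 − (-235)·130 = 23925.
∂h/∂x = [(+0.93)·25 − (+0.54)·130] / 23925 = -0.001962
∂h/∂y = [(-265)·(+0.54) − (-235)·(+0.93)] / 23925 = +0.003154
Flow direction (−∇h) has components (+0.001962 E, -0.003154 N).
Azimuth = atan2(E, N) = atan2(+0.001962, -0.003154) = 148.1° ≈ 148°.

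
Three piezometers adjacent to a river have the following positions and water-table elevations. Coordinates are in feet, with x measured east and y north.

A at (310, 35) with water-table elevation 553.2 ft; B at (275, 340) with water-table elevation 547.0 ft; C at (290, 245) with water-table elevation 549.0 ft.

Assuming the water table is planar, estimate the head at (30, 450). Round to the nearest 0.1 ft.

540.9 ft

Three-point gradient (reference A): Δ to B = (-35, 305, -6.2), Δ to C = (-20, 210, -4.2).
∂h/∂x = +0.01680, ∂h/∂y = -0.01840 (det = -1250).
h(30, 450) = 553.2 + (+0.01680)·(-280) + (-0.01840)·(415) = 553.2 -4.704 -7.636 = 540.860 ft.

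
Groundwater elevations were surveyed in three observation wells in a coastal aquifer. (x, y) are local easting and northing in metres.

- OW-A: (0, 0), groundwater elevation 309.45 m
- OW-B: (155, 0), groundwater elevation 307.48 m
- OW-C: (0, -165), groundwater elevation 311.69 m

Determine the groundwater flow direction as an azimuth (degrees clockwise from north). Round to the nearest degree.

043°

∂h/∂x = (307.48 − 309.45) / (155 − 0) = -0.01271
∂h/∂y = (311.69 − 309.45) / (-165 − 0) = -0.01358
Flow direction (−∇h) has components (+0.01271 E, +0.01358 N).
Azimuth = atan2(E, N) = atan2(+0.01271, +0.01358) = 43.1° ≈ 043°.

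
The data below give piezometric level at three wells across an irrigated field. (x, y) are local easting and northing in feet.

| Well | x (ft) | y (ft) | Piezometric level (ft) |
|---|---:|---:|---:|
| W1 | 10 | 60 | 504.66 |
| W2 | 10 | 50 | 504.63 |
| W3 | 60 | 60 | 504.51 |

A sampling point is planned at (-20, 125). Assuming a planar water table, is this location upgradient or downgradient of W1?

upgradient

Differences from W1: to W2 (Δx, Δy, Δh) = (0, -10, -0.03); to W3 = (50, 0, -0.15).
Determinant of the coordinate differences = 0·0 − 50·(-10) = 500.
∂h/∂x = [(-0.03)·0 − (-0.15)·(-10)] / 500 = -0.003000
∂h/∂y = [0·(-0.15) − 50·(-0.03)] / 500 = +0.003000
Head at (-20, 125) = 504.66 + (-0.003000)·(-30) + (+0.003000)·(65) = 504.95 ft.
That is higher than the 504.66 ft at W1, so the point is upgradient.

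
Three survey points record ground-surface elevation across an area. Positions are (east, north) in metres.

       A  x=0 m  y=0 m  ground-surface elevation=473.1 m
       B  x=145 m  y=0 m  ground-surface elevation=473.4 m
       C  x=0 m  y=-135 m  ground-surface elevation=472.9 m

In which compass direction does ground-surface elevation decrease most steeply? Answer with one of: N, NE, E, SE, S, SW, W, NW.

∂z/∂x = (473.4 − 473.1) / (145 − 0) = +0.002069
∂z/∂y = (472.9 − 473.1) / (-135 − 0) = +0.001481
Steepest decrease is along −∇f = (-0.002069 E, -0.001481 N) → southwest.

SW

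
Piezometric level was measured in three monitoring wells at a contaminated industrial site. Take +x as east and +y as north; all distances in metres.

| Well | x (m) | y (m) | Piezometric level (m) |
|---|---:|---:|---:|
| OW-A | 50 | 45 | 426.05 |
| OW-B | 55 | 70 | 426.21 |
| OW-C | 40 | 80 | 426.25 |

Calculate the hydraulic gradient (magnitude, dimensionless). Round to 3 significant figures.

0.00628

Taking OW-A as reference: OW-B−OW-A = (5, 25, +0.16); OW-C−OW-A = (-10, 35, +0.20).
Solve a·Δx + b·Δy = Δh: det = 5·35 − (-10)·25 = 425.
∂h/∂x = [(+0.16)·35 − (+0.20)·25] / 425 = +0.001412
∂h/∂y = [5·(+0.20) − (-10)·(+0.16)] / 425 = +0.006118
|∇h| = √(0.001412² + 0.006118²) = 0.006279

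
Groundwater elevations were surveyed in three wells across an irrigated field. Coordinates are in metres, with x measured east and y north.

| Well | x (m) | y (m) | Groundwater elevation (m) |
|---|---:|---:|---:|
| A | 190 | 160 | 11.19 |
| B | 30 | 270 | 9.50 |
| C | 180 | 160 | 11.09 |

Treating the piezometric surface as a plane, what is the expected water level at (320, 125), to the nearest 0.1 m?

12.5 m

Differences from A: to B (Δx, Δy, Δh) = (-160, 110, -1.69); to C = (-10, 0, -0.10).
Solve a·Δx + b·Δy = Δh: det = (-160)·0 − (-10)·110 = 1100.
∂h/∂x = [(-1.69)·0 − (-0.10)·110] / 1100 = +0.010000
∂h/∂y = [(-160)·(-0.10) − (-10)·(-1.69)] / 1100 = -0.0008182
h(320, 125) = 11.19 + (+0.010000)·(130) + (-0.0008182)·(-35) = 11.19 +1.300 +0.029 = 12.519 m.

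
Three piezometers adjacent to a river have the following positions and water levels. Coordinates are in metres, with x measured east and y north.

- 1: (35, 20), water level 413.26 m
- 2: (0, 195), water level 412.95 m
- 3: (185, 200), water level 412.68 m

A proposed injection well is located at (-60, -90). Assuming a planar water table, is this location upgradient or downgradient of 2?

Taking 1 as reference: 2−1 = (-35, 175, -0.31); 3−1 = (150, 180, -0.58).
Solve a·Δx + b·Δy = Δh: det = (-35)·180 − 150·175 = -32550.
∂h/∂x = [(-0.31)·180 − (-0.58)·175] / -32550 = -0.001404
∂h/∂y = [(-35)·(-0.58) − 150·(-0.31)] / -32550 = -0.002052
Head at (-60, -90) = 413.26 + (-0.001404)·(-95) + (-0.002052)·(-110) = 413.62 m.
That is higher than the 412.95 m at 2, so the point is upgradient.

upgradient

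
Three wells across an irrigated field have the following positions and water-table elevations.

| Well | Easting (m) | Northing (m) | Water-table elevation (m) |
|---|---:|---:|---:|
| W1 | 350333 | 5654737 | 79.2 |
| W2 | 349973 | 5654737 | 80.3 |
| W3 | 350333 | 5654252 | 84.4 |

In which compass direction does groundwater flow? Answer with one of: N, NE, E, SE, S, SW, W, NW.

∂h/∂x = (80.3 − 79.2) / (349973 − 350333) = -0.003056
∂h/∂y = (84.4 − 79.2) / (5654252 − 5654737) = -0.01072
Flow = −∇h = (+0.003056 east, +0.01072 north), which points north.

N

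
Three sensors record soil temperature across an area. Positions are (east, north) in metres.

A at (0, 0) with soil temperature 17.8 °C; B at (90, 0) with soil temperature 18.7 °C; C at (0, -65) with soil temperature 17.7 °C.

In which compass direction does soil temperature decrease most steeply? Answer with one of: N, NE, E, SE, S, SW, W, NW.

∂T/∂x = (18.7 − 17.8) / (90 − 0) = +0.010000
∂T/∂y = (17.7 − 17.8) / (-65 − 0) = +0.001538
Steepest decrease is along −∇f = (-0.010000 E, -0.001538 N) → west.

W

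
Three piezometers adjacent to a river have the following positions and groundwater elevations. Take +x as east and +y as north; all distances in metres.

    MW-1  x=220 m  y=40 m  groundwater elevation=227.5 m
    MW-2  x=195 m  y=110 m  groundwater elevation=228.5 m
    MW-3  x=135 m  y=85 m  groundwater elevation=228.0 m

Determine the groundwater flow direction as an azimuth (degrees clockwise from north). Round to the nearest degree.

188°

Differences from MW-1: to MW-2 (Δx, Δy, Δh) = (-25, 70, +1.0); to MW-3 = (-85, 45, +0.5).
Determinant of the coordinate differences = (-25)·45 − (-85)·70 = 4825.
∂h/∂x = [(+1.0)·45 − (+0.5)·70] / 4825 = +0.002073
∂h/∂y = [(-25)·(+0.5) − (-85)·(+1.0)] / 4825 = +0.01503
Flow direction (−∇h) has components (-0.002073 E, -0.01503 N).
Azimuth = atan2(E, N) = atan2(-0.002073, -0.01503) = 187.9° ≈ 188°.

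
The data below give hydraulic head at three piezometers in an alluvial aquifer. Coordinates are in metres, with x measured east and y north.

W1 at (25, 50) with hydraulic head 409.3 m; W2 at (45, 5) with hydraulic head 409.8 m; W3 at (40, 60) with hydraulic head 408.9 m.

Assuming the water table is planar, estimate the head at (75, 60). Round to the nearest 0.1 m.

408.4 m

Differences from W1: to W2 (Δx, Δy, Δh) = (20, -45, +0.5); to W3 = (15, 10, -0.4).
Determinant of the coordinate differences = 20·10 − 15·(-45) = 875.
∂h/∂x = [(+0.5)·10 − (-0.4)·(-45)] / 875 = -0.01486
∂h/∂y = [20·(-0.4) − 15·(+0.5)] / 875 = -0.01771
h(75, 60) = 409.3 + (-0.01486)·(50) + (-0.01771)·(10) = 409.3 -0.743 -0.177 = 408.380 m.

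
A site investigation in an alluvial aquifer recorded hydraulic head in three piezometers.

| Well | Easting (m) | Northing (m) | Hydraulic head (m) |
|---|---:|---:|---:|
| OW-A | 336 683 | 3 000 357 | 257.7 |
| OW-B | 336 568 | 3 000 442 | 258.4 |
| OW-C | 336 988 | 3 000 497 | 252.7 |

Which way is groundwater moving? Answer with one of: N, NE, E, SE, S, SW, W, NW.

NE

Taking OW-A as reference: OW-B−OW-A = (-115, 85, +0.7); OW-C−OW-A = (305, 140, -5.0).
Determinant of the coordinate differences = (-115)·140 − 305·85 = -42025.
∂h/∂x = [(+0.7)·140 − (-5.0)·85] / -42025 = -0.01244
∂h/∂y = [(-115)·(-5.0) − 305·(+0.7)] / -42025 = -0.008602
Flow = −∇h = (+0.01244 east, +0.008602 north), which points northeast.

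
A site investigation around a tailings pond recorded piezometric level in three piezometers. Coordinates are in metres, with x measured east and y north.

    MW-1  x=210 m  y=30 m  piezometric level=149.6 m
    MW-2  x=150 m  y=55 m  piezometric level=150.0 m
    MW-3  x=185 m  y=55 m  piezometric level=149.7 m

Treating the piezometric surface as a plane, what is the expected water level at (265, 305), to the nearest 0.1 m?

Taking MW-1 as reference: MW-2−MW-1 = (-60, 25, +0.4); MW-3−MW-1 = (-25, 25, +0.1).
Determinant of the coordinate differences = (-60)·25 − (-25)·25 = -875.
∂h/∂x = [(+0.4)·25 − (+0.1)·25] / -875 = -0.008571
∂h/∂y = [(-60)·(+0.1) − (-25)·(+0.4)] / -875 = -0.004571
h(265, 305) = 149.6 + (-0.008571)·(55) + (-0.004571)·(275) = 149.6 -0.471 -1.257 = 147.871 m.

147.9 m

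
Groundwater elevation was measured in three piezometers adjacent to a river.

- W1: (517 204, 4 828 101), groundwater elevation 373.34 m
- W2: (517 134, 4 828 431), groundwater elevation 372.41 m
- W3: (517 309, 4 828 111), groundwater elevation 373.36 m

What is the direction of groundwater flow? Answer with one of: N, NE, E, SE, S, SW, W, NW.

N

Differences from W1: to W2 (Δx, Δy, Δh) = (-70, 330, -0.93); to W3 = (105, 10, +0.02).
Solve a·Δx + b·Δy = Δh: det = (-70)·10 − 105·330 = -35350.
∂h/∂x = [(-0.93)·10 − (+0.02)·330] / -35350 = +0.0004498
∂h/∂y = [(-70)·(+0.02) − 105·(-0.93)] / -35350 = -0.002723
Flow = −∇h = (-0.0004498 east, +0.002723 north), which points north.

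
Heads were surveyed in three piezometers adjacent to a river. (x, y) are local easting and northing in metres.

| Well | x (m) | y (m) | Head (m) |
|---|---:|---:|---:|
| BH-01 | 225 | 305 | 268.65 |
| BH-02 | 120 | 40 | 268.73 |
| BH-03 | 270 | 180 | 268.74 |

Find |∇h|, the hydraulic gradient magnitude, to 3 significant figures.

Taking BH-01 as reference: BH-02−BH-01 = (-105, -265, +0.08); BH-03−BH-01 = (45, -125, +0.09).
Solve a·Δx + b·Δy = Δh: det = (-105)·(-125) − 45·(-265) = 25050.
∂h/∂x = [(+0.08)·(-125) − (+0.09)·(-265)] / 25050 = +0.0005529
∂h/∂y = [(-105)·(+0.09) − 45·(+0.08)] / 25050 = -0.0005210
|∇h| = √(0.0005529² + -0.0005210²) = 0.0007597

0.000760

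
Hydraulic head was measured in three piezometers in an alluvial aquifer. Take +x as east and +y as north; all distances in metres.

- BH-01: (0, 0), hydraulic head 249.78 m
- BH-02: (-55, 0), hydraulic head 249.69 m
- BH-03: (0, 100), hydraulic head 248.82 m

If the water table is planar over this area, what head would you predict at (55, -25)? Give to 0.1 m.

∂h/∂x = (249.69 − 249.78) / (-55 − 0) = +0.001636
∂h/∂y = (248.82 − 249.78) / (100 − 0) = -0.009600
h(55, -25) = 249.78 + (+0.001636)·(55) + (-0.009600)·(-25) = 249.78 +0.090 +0.240 = 250.110 m.

250.1 m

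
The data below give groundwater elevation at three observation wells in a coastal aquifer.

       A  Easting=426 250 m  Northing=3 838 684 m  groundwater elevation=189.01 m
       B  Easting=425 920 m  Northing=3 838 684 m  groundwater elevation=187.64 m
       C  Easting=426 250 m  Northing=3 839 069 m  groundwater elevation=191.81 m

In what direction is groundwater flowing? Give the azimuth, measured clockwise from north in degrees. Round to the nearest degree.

∂h/∂x = (187.64 − 189.01) / (425920 − 426250) = +0.004152
∂h/∂y = (191.81 − 189.01) / (3839069 − 3838684) = +0.007273
Flow direction (−∇h) has components (-0.004152 E, -0.007273 N).
Azimuth = atan2(E, N) = atan2(-0.004152, -0.007273) = 209.7° ≈ 210°.

210°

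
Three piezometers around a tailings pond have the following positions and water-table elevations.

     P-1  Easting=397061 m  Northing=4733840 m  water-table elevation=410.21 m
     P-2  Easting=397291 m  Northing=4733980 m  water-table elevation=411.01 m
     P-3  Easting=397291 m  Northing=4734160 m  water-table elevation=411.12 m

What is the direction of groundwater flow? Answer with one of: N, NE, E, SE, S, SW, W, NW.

W

Differences from P-1: to P-2 (Δx, Δy, Δh) = (230, 140, +0.80); to P-3 = (230, 320, +0.91).
Solve a·Δx + b·Δy = Δh: det = 230·320 − 230·140 = 41400.
∂h/∂x = [(+0.80)·320 − (+0.91)·140] / 41400 = +0.003106
∂h/∂y = [230·(+0.91) − 230·(+0.80)] / 41400 = +0.0006111
Flow = −∇h = (-0.003106 east, -0.0006111 north), which points west.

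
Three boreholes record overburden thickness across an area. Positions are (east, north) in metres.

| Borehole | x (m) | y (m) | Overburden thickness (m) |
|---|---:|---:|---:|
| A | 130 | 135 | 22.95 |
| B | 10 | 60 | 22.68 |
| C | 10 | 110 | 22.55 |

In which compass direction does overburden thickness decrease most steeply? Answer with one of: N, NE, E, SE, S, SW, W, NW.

Differences from A: to B (Δx, Δy, Δh) = (-120, -75, -0.27); to C = (-120, -25, -0.40).
Determinant of the coordinate differences = (-120)·(-25) − (-120)·(-75) = -6000.
∂d/∂x = [(-0.27)·(-25) − (-0.40)·(-75)] / -6000 = +0.003875
∂d/∂y = [(-120)·(-0.40) − (-120)·(-0.27)] / -6000 = -0.002600
Steepest decrease is along −∇f = (-0.003875 E, +0.002600 N) → northwest.

NW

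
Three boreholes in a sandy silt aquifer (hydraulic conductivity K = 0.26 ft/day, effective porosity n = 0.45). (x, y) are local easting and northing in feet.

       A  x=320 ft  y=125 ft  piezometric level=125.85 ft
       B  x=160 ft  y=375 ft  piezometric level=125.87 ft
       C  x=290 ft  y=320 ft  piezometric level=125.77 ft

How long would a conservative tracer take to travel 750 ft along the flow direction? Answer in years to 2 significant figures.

3100 years

Taking A as reference: B−A = (-160, 250, +0.02); C−A = (-30, 195, -0.08).
Determinant of the coordinate differences = (-160)·195 − (-30)·250 = -23700.
∂h/∂x = [(+0.02)·195 − (-0.08)·250] / -23700 = -0.001008
∂h/∂y = [(-160)·(-0.08) − (-30)·(+0.02)] / -23700 = -0.0005654
|∇h| = √(-0.001008² + -0.0005654²) = 0.001156
Seepage velocity v = K·i/n = 0.26 × 0.001156 / 0.45 = 0.0006679 ft/day.
t = 750 / 0.0006679 = 1.123e+06 days = 3.07e+03 years.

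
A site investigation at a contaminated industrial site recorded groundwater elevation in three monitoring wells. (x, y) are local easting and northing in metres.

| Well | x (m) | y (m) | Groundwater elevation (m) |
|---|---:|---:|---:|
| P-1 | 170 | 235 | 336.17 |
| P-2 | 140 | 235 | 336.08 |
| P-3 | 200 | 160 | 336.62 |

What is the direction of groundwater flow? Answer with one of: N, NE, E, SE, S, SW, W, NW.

NW

With h = a·x + b·y + c and P-1 as origin, the differences give:
  (-30)·a + 0·b = -0.09
  30·a + (-75)·b = +0.45
Eliminate b (×(-75) and ×0, subtract): 2250·a = 6.750 → a = ∂h/∂x = +0.003000
Back-substitute: b = ∂h/∂y = -0.004800.
Flow = −∇h = (-0.003000 east, +0.004800 north), which points northwest.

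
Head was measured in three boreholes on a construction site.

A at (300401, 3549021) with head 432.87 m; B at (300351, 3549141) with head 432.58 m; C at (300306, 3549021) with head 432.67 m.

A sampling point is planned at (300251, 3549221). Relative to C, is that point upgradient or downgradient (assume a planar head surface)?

Three-point gradient (reference A): Δ to B = (-50, 120, -0.29), Δ to C = (-95, 0, -0.20).
∂h/∂x = +0.002105, ∂h/∂y = -0.001539 (det = 11400).
Head at (300251, 3549221) = 432.87 + (+0.002105)·(-150) + (-0.001539)·(200) = 432.25 m.
That is lower than the 432.67 m at C, so the point is downgradient.

downgradient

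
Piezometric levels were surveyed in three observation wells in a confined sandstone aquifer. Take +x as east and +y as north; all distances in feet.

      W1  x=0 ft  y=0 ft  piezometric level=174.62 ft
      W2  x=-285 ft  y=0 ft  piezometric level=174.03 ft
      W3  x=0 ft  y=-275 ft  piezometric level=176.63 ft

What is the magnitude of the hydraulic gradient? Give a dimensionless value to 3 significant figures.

∂h/∂x = (174.03 − 174.62) / (-285 − 0) = +0.002070
∂h/∂y = (176.63 − 174.62) / (-275 − 0) = -0.007309
|∇h| = √(0.002070² + -0.007309²) = 0.007596

0.00760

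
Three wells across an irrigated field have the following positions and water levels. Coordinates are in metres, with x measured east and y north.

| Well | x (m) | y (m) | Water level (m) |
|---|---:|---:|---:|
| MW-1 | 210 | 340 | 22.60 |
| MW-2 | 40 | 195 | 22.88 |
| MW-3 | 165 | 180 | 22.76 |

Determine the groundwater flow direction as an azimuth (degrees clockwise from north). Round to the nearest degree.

056°

Taking MW-1 as reference: MW-2−MW-1 = (-170, -145, +0.28); MW-3−MW-1 = (-45, -160, +0.16).
Solve a·Δx + b·Δy = Δh: det = (-170)·(-160) − (-45)·(-145) = 20675.
∂h/∂x = [(+0.28)·(-160) − (+0.16)·(-145)] / 20675 = -0.001045
∂h/∂y = [(-170)·(+0.16) − (-45)·(+0.28)] / 20675 = -0.0007062
Flow direction (−∇h) has components (+0.001045 E, +0.0007062 N).
Azimuth = atan2(E, N) = atan2(+0.001045, +0.0007062) = 55.9° ≈ 056°.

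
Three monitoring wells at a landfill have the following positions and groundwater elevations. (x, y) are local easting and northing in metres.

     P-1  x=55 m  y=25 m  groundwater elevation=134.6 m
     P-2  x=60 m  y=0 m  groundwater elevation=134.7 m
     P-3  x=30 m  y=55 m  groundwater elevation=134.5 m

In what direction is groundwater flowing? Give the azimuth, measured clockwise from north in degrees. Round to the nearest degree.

With h = a·x + b·y + c and P-1 as origin, the differences give:
  5·a + (-25)·b = +0.1
  (-25)·a + 30·b = -0.1
Eliminate b (×30 and ×(-25), subtract): -475·a = 0.50 → a = ∂h/∂x = -0.001053
Back-substitute: b = ∂h/∂y = -0.004211.
Flow direction (−∇h) has components (+0.001053 E, +0.004211 N).
Azimuth = atan2(E, N) = atan2(+0.001053, +0.004211) = 14.0° ≈ 014°.

014°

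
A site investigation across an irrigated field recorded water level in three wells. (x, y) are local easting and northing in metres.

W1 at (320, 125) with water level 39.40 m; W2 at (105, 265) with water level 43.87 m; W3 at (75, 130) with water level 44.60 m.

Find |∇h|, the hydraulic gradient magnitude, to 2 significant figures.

Differences from W1: to W2 (Δx, Δy, Δh) = (-215, 140, +4.47); to W3 = (-245, 5, +5.20).
Solve a·Δx + b·Δy = Δh: det = (-215)·5 − (-245)·140 = 33225.
∂h/∂x = [(+4.47)·5 − (+5.20)·140] / 33225 = -0.02124
∂h/∂y = [(-215)·(+5.20) − (-245)·(+4.47)] / 33225 = -0.0006877
|∇h| = √(-0.02124² + -0.0006877²) = 0.02125

0.021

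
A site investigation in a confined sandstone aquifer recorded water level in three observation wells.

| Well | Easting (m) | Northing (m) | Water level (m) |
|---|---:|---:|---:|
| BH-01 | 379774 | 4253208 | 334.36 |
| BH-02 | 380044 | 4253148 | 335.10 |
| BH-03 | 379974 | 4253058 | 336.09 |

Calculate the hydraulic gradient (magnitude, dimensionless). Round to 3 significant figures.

0.0112

Differences from BH-01: to BH-02 (Δx, Δy, Δh) = (270, -60, +0.74); to BH-03 = (200, -150, +1.73).
Determinant of the coordinate differences = 270·(-150) − 200·(-60) = -28500.
∂h/∂x = [(+0.74)·(-150) − (+1.73)·(-60)] / -28500 = +0.0002526
∂h/∂y = [270·(+1.73) − 200·(+0.74)] / -28500 = -0.01120
|∇h| = √(0.0002526² + -0.01120²) = 0.0112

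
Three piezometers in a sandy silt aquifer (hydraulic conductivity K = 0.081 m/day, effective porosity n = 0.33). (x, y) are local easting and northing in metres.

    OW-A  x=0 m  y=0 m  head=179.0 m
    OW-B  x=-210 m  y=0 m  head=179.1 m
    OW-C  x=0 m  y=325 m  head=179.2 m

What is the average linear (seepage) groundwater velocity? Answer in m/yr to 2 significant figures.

∂h/∂x = (179.1 − 179.0) / (-210 − 0) = -0.0004762
∂h/∂y = (179.2 − 179.0) / (325 − 0) = +0.0006154
|∇h| = √(-0.0004762² + 0.0006154²) = 0.0007781
Seepage velocity v = K·i/n = 0.081 × 0.0007781 / 0.33 = 0.000191 m/day = 0.06976 m/yr.

0.070 m/yr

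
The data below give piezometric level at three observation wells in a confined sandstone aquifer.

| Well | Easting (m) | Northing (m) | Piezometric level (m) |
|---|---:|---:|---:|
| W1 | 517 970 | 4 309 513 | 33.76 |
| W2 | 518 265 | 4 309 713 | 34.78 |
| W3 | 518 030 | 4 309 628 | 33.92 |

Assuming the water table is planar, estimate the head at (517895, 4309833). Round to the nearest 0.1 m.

Three-point gradient (reference W1): Δ to W2 = (295, 200, +1.02), Δ to W3 = (60, 115, +0.16).
∂h/∂x = +0.003891, ∂h/∂y = -0.0006385 (det = 21925).
h(517895, 4309833) = 33.76 + (+0.003891)·(-75) + (-0.0006385)·(320) = 33.76 -0.292 -0.204 = 33.264 m.

33.3 m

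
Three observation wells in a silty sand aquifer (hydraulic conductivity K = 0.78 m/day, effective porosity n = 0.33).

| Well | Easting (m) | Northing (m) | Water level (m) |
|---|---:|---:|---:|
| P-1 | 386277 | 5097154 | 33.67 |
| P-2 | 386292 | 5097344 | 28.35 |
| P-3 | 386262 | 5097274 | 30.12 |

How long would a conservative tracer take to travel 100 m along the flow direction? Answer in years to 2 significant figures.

With h = a·x + b·y + c and P-1 as origin, the differences give:
  15·a + 190·b = -5.32
  (-15)·a + 120·b = -3.55
Eliminate b (×120 and ×190, subtract): 4650·a = 36.100 → a = ∂h/∂x = +0.007763
Back-substitute: b = ∂h/∂y = -0.02861.
|∇h| = √(0.007763² + -0.02861²) = 0.02964
Seepage velocity v = K·i/n = 0.78 × 0.02964 / 0.33 = 0.07006 m/day.
t = 100 / 0.07006 = 1427 days = 3.91 years.

3.9 years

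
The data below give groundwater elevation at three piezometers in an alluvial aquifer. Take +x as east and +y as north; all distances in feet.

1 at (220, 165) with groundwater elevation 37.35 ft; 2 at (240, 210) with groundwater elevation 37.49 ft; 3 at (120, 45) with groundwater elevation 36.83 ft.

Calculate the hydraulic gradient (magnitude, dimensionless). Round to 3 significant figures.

Differences from 1: to 2 (Δx, Δy, Δh) = (20, 45, +0.14); to 3 = (-100, -120, -0.52).
Determinant of the coordinate differences = 20·(-120) − (-100)·45 = 2100.
∂h/∂x = [(+0.14)·(-120) − (-0.52)·45] / 2100 = +0.003143
∂h/∂y = [20·(-0.52) − (-100)·(+0.14)] / 2100 = +0.001714
|∇h| = √(0.003143² + 0.001714²) = 0.00358

0.00358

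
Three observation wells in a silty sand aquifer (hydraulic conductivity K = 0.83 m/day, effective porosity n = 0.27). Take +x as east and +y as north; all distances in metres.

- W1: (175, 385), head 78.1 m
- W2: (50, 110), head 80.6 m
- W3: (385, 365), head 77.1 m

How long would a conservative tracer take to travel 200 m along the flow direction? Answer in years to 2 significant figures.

With h = a·x + b·y + c and W1 as origin, the differences give:
  (-125)·a + (-275)·b = +2.5
  210·a + (-20)·b = -1.0
Eliminate b (×(-20) and ×(-275), subtract): 60250·a = -325.00 → a = ∂h/∂x = -0.005394
Back-substitute: b = ∂h/∂y = -0.006639.
|∇h| = √(-0.005394² + -0.006639²) = 0.008554
Seepage velocity v = K·i/n = 0.83 × 0.008554 / 0.27 = 0.0263 m/day.
t = 200 / 0.0263 = 7605 days = 20.8 years.

21 years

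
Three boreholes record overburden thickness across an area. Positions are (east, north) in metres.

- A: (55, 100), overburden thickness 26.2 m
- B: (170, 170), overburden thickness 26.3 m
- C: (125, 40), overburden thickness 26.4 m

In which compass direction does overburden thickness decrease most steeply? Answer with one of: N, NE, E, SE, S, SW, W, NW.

With d = a·x + b·y + c and A as origin, the differences give:
  115·a + 70·b = +0.1
  70·a + (-60)·b = +0.2
Eliminate b (×(-60) and ×70, subtract): -11800·a = -20.00 → a = ∂d/∂x = +0.001695
Back-substitute: b = ∂d/∂y = -0.001356.
Steepest decrease is along −∇f = (-0.001695 E, +0.001356 N) → northwest.

NW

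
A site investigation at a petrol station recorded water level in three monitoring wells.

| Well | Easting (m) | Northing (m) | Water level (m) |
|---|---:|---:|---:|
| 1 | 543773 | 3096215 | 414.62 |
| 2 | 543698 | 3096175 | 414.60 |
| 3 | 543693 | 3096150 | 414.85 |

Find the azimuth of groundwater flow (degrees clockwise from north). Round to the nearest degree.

Taking 1 as reference: 2−1 = (-75, -40, -0.02); 3−1 = (-80, -65, +0.23).
Solve a·Δx + b·Δy = Δh: det = (-75)·(-65) − (-80)·(-40) = 1675.
∂h/∂x = [(-0.02)·(-65) − (+0.23)·(-40)] / 1675 = +0.006269
∂h/∂y = [(-75)·(+0.23) − (-80)·(-0.02)] / 1675 = -0.01125
Flow direction (−∇h) has components (-0.006269 E, +0.01125 N).
Azimuth = atan2(E, N) = atan2(-0.006269, +0.01125) = 330.9° ≈ 331°.

331°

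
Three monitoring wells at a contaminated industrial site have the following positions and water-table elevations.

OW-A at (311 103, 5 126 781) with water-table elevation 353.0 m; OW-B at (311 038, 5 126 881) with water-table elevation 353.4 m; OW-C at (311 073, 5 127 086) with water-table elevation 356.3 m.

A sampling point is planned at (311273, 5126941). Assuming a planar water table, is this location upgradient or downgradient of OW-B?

upgradient

Taking OW-A as reference: OW-B−OW-A = (-65, 100, +0.4); OW-C−OW-A = (-30, 305, +3.3).
Solve a·Δx + b·Δy = Δh: det = (-65)·305 − (-30)·100 = -16825.
∂h/∂x = [(+0.4)·305 − (+3.3)·100] / -16825 = +0.01236
∂h/∂y = [(-65)·(+3.3) − (-30)·(+0.4)] / -16825 = +0.01204
Head at (311273, 5126941) = 353.0 + (+0.01236)·(170) + (+0.01204)·(160) = 357.03 m.
That is higher than the 353.4 m at OW-B, so the point is upgradient.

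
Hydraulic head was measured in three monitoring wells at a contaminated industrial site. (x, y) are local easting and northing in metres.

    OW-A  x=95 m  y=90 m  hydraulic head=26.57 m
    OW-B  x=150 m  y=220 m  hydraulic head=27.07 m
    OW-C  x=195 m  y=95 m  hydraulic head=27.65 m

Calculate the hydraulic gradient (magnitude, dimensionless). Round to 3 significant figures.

Taking OW-A as reference: OW-B−OW-A = (55, 130, +0.50); OW-C−OW-A = (100, 5, +1.08).
Determinant of the coordinate differences = 55·5 − 100·130 = -12725.
∂h/∂x = [(+0.50)·5 − (+1.08)·130] / -12725 = +0.01084
∂h/∂y = [55·(+1.08) − 100·(+0.50)] / -12725 = -0.0007387
|∇h| = √(0.01084² + -0.0007387²) = 0.01087

0.0109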